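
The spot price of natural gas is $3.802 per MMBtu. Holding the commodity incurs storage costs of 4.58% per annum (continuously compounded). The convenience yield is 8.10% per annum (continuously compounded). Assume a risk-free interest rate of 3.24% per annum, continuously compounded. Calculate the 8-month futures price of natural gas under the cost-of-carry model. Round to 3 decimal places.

Net carry = r + u − y = 0.0324 + 0.0458 − 0.0810 = -0.0028
F = S·e^((r+u−y)T) = 3.802 · e^(-0.0028 × 8/12) = 3.802 · e^-0.001867
= 3.802 × 0.998135 = $3.795 per MMBtu

$3.795 per MMBtu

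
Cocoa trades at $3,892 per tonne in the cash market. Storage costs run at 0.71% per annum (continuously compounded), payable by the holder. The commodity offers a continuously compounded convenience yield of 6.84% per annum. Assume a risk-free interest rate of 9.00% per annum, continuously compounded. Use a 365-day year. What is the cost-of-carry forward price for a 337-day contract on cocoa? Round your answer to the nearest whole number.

$3,997 per tonne

Net carry = r + u − y = 0.0900 + 0.0071 − 0.0684 = 0.0287
F = S·e^((r+u−y)T) = 3892 · e^(0.0287 × 337/365) = 3892 · e^0.026498
= 3892 × 1.026852 = $3,997 per tonne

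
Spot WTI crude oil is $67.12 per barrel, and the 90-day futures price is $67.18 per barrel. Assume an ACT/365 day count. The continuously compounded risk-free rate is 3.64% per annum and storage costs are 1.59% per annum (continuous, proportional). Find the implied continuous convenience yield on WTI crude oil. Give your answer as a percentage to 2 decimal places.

F = S·e^((r+u−y)T) ⇒ (r+u−y) = ln(F/S)/T
ln(67.18/67.12) = 0.000894; /T ⇒ 0.003626
y = r + u − ln(F/S)/T = 0.0364 + 0.0159 − 0.003626 = 0.048674
y = 4.87%

4.87%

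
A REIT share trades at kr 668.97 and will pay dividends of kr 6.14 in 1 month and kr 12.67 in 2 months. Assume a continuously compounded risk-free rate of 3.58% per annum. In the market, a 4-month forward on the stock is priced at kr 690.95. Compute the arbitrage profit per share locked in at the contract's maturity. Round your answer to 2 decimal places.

PV(dividends) I = 6.14·e^(−0.0358·1/12) + 12.67·e^(−0.0358·2/12) = 18.7163
Fair forward F* = (S − I)·e^(rT) = (668.97 − 18.7163)·e^0.011933 = 650.2537 × 1.012004 = 658.0593
Market kr 690.95 > fair 658.0593: forward overpriced → cash-and-carry (borrow at r, buy the stock and collect the dividends, short the forward).
Profit at T = |F_mkt − F*| = |690.95 − 658.0593| = kr 32.89 per share

kr 32.89 per share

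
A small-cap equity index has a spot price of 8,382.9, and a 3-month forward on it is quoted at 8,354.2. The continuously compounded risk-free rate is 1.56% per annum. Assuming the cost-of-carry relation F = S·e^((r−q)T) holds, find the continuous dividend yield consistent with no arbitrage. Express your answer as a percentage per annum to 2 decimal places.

From F = S·e^((r−q)T): (r − q) = ln(F/S)/T
ln(8354.2/8382.9) = ln(0.996576) = -0.003430
(r − q) = -0.003430 / (3/12) = -0.013720
q = r − ln(F/S)/T = 0.0156 + 0.013720 = 0.029320
q = 2.93%

2.93%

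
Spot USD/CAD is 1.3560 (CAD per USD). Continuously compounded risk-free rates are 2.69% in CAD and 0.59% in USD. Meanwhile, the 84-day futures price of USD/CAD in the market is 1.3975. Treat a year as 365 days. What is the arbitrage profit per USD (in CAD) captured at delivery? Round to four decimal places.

Fair futures: F* = S·e^(carry·T), with carry = (r_CAD − r_USD) = 0.0269 − 0.0059 = 0.0210
F* = 1.3560 · e^(0.0210 × 84/365) = 1.3560 · e^0.004833 = 1.3560 × 1.004845 = 1.3626
Market 1.3975 > fair 1.3626: forward overpriced → cash-and-carry (buy spot, short the forward).
At maturity, profit = |F_mkt − F*| = |1.3975 − 1.3626| = 0.0349 per USD (in CAD)

0.0349 per USD (in CAD)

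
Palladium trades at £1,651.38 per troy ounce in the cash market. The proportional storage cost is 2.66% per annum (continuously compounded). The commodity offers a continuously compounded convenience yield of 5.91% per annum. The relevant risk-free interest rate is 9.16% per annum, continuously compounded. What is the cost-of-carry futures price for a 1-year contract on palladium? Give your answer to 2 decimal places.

Net carry = r + u − y = 0.0916 + 0.0266 − 0.0591 = 0.0591
F = S·e^((r+u−y)T) = 1651.38 · e^(0.0591 × 1) = 1651.38 · e^0.05910000
= 1651.38 × 1.06088132 = £1,751.92 per troy ounce

£1,751.92 per troy ounce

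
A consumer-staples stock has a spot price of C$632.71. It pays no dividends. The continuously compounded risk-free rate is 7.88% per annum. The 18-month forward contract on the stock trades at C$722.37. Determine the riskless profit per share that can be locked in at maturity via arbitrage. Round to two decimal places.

C$10.27 per share

Fair forward: F* = S·e^(carry·T), with carry = r = 0.0788
F* = 632.71 · e^(0.0788 × 18/12) = 632.71 · e^0.118200 = 632.71 × 1.125469 = C$712.0955
Market C$722.37 > fair C$712.0955: forward overpriced → cash-and-carry (buy spot, short the forward).
At maturity, profit = |F_mkt − F*| = |722.37 − 712.0955| = C$10.27 per share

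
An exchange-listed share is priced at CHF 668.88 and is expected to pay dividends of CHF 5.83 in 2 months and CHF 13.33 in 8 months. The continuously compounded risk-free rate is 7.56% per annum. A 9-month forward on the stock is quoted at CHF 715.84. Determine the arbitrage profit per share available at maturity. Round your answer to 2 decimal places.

PV(dividends) I = 5.83·e^(−0.0756·2/12) + 13.33·e^(−0.0756·8/12) = 18.4318
Fair forward F* = (S − I)·e^(rT) = (668.88 − 18.4318)·e^0.056700 = 650.4482 × 1.058338 = 688.3940
Market CHF 715.84 > fair 688.3940: forward overpriced → cash-and-carry (borrow at r, buy the stock and collect the dividends, short the forward).
Profit at T = |F_mkt − F*| = |715.84 − 688.3940| = CHF 27.45 per share

CHF 27.45 per share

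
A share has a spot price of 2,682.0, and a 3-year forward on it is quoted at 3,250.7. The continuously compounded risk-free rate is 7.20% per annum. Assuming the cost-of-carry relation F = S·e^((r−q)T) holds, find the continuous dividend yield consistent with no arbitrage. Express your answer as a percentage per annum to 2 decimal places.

From F = S·e^((r−q)T): (r − q) = ln(F/S)/T
ln(3250.7/2682.0) = ln(1.212043) = 0.192307
(r − q) = 0.192307 / (3) = 0.064102
q = r − ln(F/S)/T = 0.0720 − 0.064102 = 0.007898
q = 0.79%

0.79%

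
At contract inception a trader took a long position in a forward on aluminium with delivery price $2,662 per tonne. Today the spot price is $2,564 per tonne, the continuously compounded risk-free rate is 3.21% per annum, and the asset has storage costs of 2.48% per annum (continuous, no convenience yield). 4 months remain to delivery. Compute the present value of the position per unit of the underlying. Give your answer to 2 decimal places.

-$48.38 per tonne

Current fair forward for the remaining 4 months: F = S·e^((r + u)·T), (r + u) = 0.0321 + 0.0248 = 0.0569
F = 2564 · e^(0.0569 × 4/12) = 2564 × 1.01914768 = 2613.0947
Value of long forward = (F − K)·e^(−rT) = (2613.0947 − 2662) · e^(−0.0321·4/12)
= -48.9053 × 0.98935704 = -48.38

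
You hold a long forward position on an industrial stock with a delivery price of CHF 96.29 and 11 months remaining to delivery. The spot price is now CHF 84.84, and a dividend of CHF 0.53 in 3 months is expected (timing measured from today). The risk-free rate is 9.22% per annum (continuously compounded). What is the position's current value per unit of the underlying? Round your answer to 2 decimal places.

PV(remaining dividends) I = 0.53·e^(−0.0922·3/12) = 0.5179
Current forward F = (S − I)·e^(rT) = (84.84 − 0.5179)·e^(0.0922·11/12) = 84.3221 × 1.088191 = 91.7586
Value (long) = (F − K)·e^(−rT) = (91.7586 − 96.29) × 0.918956 = -4.1642
Value = -CHF 4.16

-CHF 4.16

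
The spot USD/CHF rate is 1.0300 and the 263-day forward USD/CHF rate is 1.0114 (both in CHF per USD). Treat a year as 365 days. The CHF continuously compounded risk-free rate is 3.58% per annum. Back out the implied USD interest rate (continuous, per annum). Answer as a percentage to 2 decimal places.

F = S·e^((r_CHF − r_USD)T) ⇒ r_USD = r_CHF − ln(F/S)/T
ln(1.0114/1.0300) = -0.018223; /(263/365) = -0.025290
r_USD = 0.0358 + 0.025290 = 0.061090
r_USD = 6.11%

6.11%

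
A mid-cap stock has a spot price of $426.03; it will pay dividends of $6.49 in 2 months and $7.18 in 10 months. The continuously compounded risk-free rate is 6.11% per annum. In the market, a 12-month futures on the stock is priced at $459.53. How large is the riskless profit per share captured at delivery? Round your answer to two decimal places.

$20.74 per share

PV(dividends) I = 6.49·e^(−0.0611·2/12) + 7.18·e^(−0.0611·10/12) = 13.2478
Fair futures F* = (S − I)·e^(rT) = (426.03 − 13.2478)·e^0.061100 = 412.7822 × 1.063005 = 438.7895
Market $459.53 > fair 438.7895: forward overpriced → cash-and-carry (borrow at r, buy the stock and collect the dividends, short the forward).
Profit at T = |F_mkt − F*| = |459.53 − 438.7895| = $20.74 per share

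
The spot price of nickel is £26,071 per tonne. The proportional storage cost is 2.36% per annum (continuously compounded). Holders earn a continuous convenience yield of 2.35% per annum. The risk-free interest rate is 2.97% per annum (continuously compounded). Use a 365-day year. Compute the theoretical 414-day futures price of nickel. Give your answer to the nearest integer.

Net carry = r + u − y = 0.0297 + 0.0236 − 0.0235 = 0.0298
F = S·e^((r+u−y)T) = 26071 · e^(0.0298 × 414/365) = 26071 · e^0.033801
= 26071 × 1.034379 = £26,967 per tonne

£26,967 per tonne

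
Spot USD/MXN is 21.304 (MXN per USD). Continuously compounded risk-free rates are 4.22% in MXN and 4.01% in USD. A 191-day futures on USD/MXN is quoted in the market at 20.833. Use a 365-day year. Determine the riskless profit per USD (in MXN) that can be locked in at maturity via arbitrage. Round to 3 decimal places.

Fair futures: F* = S·e^(carry·T), with carry = (r_MXN − r_USD) = 0.0422 − 0.0401 = 0.0021
F* = 21.304 · e^(0.0021 × 191/365) = 21.304 · e^0.001099 = 21.304 × 1.001100 = 21.3274
Market 20.833 < fair 21.3274: forward underpriced → reverse cash-and-carry (short spot, go long the forward).
At maturity, profit = |F_mkt − F*| = |20.833 − 21.3274| = 0.494 per USD (in MXN)

0.494 per USD (in MXN)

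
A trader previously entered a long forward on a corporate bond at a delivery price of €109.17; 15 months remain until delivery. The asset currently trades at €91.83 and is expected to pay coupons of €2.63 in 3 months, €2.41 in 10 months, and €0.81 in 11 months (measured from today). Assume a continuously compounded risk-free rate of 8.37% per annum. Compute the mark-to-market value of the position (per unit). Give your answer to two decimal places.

-€12.07

PV(remaining coupons) I = 2.63·e^(−0.0837·3/12) + 2.41·e^(−0.0837·10/12) + 0.81·e^(−0.0837·11/12) = 5.5733
Current forward F = (S − I)·e^(rT) = (91.83 − 5.5733)·e^(0.0837·15/12) = 86.2567 × 1.110294 = 95.7703
Value (long) = (F − K)·e^(−rT) = (95.7703 − 109.17) × 0.900662 = -12.0686
Value = -€12.07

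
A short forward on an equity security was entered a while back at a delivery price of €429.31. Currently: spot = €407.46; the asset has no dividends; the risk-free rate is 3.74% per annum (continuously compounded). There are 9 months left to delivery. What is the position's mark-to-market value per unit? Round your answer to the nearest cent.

€9.98

Current fair forward for the remaining 9 months: F = S·e^(r·T), r = 0.0374
F = 407.46 · e^(0.0374 × 9/12) = 407.46 × 1.028447 = 419.0510
Value of long forward = (F − K)·e^(−rT) = (419.0510 − 429.31) · e^(−0.0374·9/12)
= -10.2590 × 0.972340 = -9.98
Short position value = −(long value) = €9.98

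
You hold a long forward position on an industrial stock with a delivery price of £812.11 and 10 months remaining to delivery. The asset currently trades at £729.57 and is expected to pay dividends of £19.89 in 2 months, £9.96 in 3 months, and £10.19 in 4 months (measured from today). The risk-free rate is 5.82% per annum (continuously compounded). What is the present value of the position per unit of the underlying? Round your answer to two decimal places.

PV(remaining dividends) I = 19.89·e^(−0.0582·2/12) + 9.96·e^(−0.0582·3/12) + 10.19·e^(−0.0582·4/12) = 39.5084
Current forward F = (S − I)·e^(rT) = (729.57 − 39.5084)·e^(0.0582·10/12) = 690.0616 × 1.049695 = 724.3542
Value (long) = (F − K)·e^(−rT) = (724.3542 − 812.11) × 0.952657 = -83.6012
Value = -£83.60

-£83.60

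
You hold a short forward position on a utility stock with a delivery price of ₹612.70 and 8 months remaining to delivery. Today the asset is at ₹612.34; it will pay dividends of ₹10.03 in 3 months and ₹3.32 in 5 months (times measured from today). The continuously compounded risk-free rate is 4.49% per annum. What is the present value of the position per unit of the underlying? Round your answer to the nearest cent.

-₹4.53

PV(remaining dividends) I = 10.03·e^(−0.0449·3/12) + 3.32·e^(−0.0449·5/12) = 13.1765
Current forward F = (S − I)·e^(rT) = (612.34 − 13.1765)·e^(0.0449·8/12) = 599.1635 × 1.030386 = 617.3697
Value (long) = (F − K)·e^(−rT) = (617.3697 − 612.70) × 0.970510 = 4.5320
Short position value = −(long value) = -₹4.53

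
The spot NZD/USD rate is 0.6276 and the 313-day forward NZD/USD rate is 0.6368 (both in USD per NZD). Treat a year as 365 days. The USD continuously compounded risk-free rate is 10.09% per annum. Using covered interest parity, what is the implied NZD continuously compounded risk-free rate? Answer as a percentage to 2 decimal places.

8.39%

F = S·e^((r_USD − r_NZD)T) ⇒ r_NZD = r_USD − ln(F/S)/T
ln(0.6368/0.6276) = 0.014553; /(313/365) = 0.016971
r_NZD = 0.1009 − 0.016971 = 0.083929
r_NZD = 8.39%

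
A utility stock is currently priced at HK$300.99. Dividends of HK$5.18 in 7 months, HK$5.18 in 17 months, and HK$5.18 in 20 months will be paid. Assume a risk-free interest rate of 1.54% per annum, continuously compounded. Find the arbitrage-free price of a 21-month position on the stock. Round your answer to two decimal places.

PV(dividends) I = 5.18·e^(−0.0154·7/12) + 5.18·e^(−0.0154·17/12) + 5.18·e^(−0.0154·20/12)
I = 5.1337 + 5.0682 + 5.0487 = 15.2506
F = (S − I)·e^(rT) = (300.99 − 15.2506) · e^(0.0154·21/12)
= 285.7394 · e^0.026950 = 285.7394 × 1.027316 = HK$293.54

HK$293.54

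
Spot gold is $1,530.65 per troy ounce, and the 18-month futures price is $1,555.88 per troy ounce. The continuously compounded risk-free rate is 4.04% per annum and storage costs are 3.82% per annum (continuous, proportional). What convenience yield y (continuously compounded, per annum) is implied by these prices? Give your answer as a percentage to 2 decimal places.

F = S·e^((r+u−y)T) ⇒ (r+u−y) = ln(F/S)/T
ln(1555.88/1530.65) = 0.016349; /T ⇒ 0.010899
y = r + u − ln(F/S)/T = 0.0404 + 0.0382 − 0.010899 = 0.067701
y = 6.77%

6.77%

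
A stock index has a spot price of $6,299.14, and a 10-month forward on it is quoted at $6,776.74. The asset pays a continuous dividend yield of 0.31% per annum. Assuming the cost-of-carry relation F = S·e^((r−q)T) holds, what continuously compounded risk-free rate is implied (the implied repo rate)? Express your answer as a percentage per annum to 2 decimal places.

From F = S·e^((r−q)T): (r − q) = ln(F/S)/T
ln(6776.74/6299.14) = ln(1.075820) = 0.073083
(r − q) = 0.073083 / (10/12) = 0.087700
r = ln(F/S)/T + q = 0.087700 + 0.0031 = 0.090800
r = 9.08%

9.08%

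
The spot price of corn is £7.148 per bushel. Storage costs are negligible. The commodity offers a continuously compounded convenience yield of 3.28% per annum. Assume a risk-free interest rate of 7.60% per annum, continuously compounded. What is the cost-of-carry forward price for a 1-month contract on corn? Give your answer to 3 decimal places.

Net carry = r + u − y = 0.0760 + 0.0000 − 0.0328 = 0.0432
F = S·e^((r+u−y)T) = 7.148 · e^(0.0432 × 1/12) = 7.148 · e^0.003600
= 7.148 × 1.003606 = £7.174 per bushel

£7.174 per bushel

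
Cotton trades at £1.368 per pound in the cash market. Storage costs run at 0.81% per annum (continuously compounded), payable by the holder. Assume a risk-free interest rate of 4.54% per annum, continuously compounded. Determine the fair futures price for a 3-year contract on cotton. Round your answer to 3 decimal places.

Net carry = r + u − y = 0.0454 + 0.0081 − 0.0000 = 0.0535
F = S·e^((r+u−y)T) = 1.368 · e^(0.0535 × 3) = 1.368 · e^0.160500
= 1.368 × 1.174098 = £1.606 per pound

£1.606 per pound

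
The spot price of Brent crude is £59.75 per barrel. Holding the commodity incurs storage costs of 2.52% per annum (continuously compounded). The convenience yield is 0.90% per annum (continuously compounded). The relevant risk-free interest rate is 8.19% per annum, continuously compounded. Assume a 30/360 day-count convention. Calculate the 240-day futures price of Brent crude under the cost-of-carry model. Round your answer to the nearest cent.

£63.79 per barrel

Net carry = r + u − y = 0.0819 + 0.0252 − 0.0090 = 0.0981
F = S·e^((r+u−y)T) = 59.75 · e^(0.0981 × 240/360) = 59.75 · e^0.065400
= 59.75 × 1.067586 = £63.79 per barrel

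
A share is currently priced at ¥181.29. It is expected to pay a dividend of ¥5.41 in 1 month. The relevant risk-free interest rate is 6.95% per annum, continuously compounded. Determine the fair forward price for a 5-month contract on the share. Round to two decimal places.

PV(dividends) I = 5.41·e^(−0.0695·1/12)
I = 5.3788
F = (S − I)·e^(rT) = (181.29 − 5.3788) · e^(0.0695·5/12)
= 175.9112 · e^0.028958 = 175.9112 × 1.029381 = ¥181.08

¥181.08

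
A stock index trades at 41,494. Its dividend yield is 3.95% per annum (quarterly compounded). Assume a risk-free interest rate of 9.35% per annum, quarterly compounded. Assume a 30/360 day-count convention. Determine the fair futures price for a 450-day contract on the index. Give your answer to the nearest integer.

44,343

F = S · (1+r/4)^(4T) / (1+q/4)^(4T)
= 41494 × 1.122468 / 1.050360 = 41494 × 1.068651
F = 44,343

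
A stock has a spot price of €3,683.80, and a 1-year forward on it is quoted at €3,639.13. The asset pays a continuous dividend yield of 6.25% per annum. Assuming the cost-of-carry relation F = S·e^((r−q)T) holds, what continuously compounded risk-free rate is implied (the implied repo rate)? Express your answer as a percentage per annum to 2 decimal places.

5.03%

From F = S·e^((r−q)T): (r − q) = ln(F/S)/T
ln(3639.13/3683.80) = ln(0.987874) = -0.012200
(r − q) = -0.012200 / (1) = -0.012200
r = ln(F/S)/T + q = -0.012200 + 0.0625 = 0.050300
r = 5.03%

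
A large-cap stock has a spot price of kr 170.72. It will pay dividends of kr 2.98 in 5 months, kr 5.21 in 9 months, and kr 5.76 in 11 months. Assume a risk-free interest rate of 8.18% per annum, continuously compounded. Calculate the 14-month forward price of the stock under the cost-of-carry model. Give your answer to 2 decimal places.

PV(dividends) I = 2.98·e^(−0.0818·5/12) + 5.21·e^(−0.0818·9/12) + 5.76·e^(−0.0818·11/12)
I = 2.8801 + 4.9000 + 5.3439 = 13.1240
F = (S − I)·e^(rT) = (170.72 − 13.1240) · e^(0.0818·14/12)
= 157.5960 · e^0.095433 = 157.5960 × 1.100135 = kr 173.38

kr 173.38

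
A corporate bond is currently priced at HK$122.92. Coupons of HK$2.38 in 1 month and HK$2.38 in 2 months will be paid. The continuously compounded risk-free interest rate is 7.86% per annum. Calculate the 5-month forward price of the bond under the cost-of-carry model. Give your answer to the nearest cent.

PV(coupons) I = 2.38·e^(−0.0786·1/12) + 2.38·e^(−0.0786·2/12)
I = 2.3645 + 2.3490 = 4.7135
F = (S − I)·e^(rT) = (122.92 − 4.7135) · e^(0.0786·5/12)
= 118.2065 · e^0.032750 = 118.2065 × 1.033292 = HK$122.14

HK$122.14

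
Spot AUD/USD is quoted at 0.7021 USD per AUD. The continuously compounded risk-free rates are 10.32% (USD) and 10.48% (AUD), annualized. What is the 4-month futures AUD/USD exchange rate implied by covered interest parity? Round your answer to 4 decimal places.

F = S·e^((r_USD − r_AUD)T) = 0.7021 · e^((0.1032 − 0.1048) × 4/12)
= 0.7021 · e^-0.000533 = 0.7021 × 0.999467
F = 0.7017 USD per AUD

0.7017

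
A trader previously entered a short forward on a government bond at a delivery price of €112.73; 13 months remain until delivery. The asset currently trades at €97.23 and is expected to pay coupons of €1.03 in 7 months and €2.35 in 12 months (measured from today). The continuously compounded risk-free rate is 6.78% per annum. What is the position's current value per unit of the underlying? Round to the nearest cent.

PV(remaining coupons) I = 1.03·e^(−0.0678·7/12) + 2.35·e^(−0.0678·12/12) = 3.1860
Current forward F = (S − I)·e^(rT) = (97.23 − 3.1860)·e^(0.0678·13/12) = 94.0440 × 1.076215 = 101.2116
Value (long) = (F − K)·e^(−rT) = (101.2116 − 112.73) × 0.929183 = -10.7027
Short position value = −(long value) = €10.70

€10.70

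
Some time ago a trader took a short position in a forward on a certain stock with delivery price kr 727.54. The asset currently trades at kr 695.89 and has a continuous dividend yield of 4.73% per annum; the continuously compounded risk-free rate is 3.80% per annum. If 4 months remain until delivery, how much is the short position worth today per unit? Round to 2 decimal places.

Current fair forward for the remaining 4 months: F = S·e^((r − q)·T), (r − q) = 0.0380 − 0.0473 = -0.0093
F = 695.89 · e^(-0.0093 × 4/12) = 695.89 × 0.996905 = 693.7362
Value of long forward = (F − K)·e^(−rT) = (693.7362 − 727.54) · e^(−0.0380·4/12)
= -33.8038 × 0.987413 = -33.38
Short position value = −(long value) = kr 33.38

kr 33.38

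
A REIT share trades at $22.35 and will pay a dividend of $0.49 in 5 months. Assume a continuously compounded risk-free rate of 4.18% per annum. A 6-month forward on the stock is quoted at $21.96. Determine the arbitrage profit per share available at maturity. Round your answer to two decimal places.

PV(dividends) I = 0.49·e^(−0.0418·5/12) = 0.4815
Fair forward F* = (S − I)·e^(rT) = (22.35 − 0.4815)·e^0.020900 = 21.8685 × 1.021120 = 22.3304
Market $21.96 < fair 22.3304: forward underpriced → reverse cash-and-carry (short the stock, invest proceeds at r, pay the dividends, go long the forward).
Profit at T = |F_mkt − F*| = |21.96 − 22.3304| = $0.37 per share

$0.37 per share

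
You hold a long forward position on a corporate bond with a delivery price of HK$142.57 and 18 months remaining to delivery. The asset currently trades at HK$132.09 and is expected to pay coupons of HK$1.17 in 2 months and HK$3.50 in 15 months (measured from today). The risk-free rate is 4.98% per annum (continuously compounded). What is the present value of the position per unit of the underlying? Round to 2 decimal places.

PV(remaining coupons) I = 1.17·e^(−0.0498·2/12) + 3.50·e^(−0.0498·15/12) = 4.4491
Current forward F = (S − I)·e^(rT) = (132.09 − 4.4491)·e^(0.0498·18/12) = 127.6409 × 1.077561 = 137.5409
Value (long) = (F − K)·e^(−rT) = (137.5409 − 142.57) × 0.928022 = -4.6671
Value = -HK$4.67

-HK$4.67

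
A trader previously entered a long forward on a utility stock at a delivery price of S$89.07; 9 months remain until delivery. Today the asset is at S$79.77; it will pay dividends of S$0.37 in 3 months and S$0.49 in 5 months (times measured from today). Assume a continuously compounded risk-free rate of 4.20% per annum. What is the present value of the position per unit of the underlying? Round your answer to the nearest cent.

-S$7.39

PV(remaining dividends) I = 0.37·e^(−0.0420·3/12) + 0.49·e^(−0.0420·5/12) = 0.8476
Current forward F = (S − I)·e^(rT) = (79.77 − 0.8476)·e^(0.0420·9/12) = 78.9224 × 1.032001 = 81.4480
Value (long) = (F − K)·e^(−rT) = (81.4480 − 89.07) × 0.968991 = -7.3856
Value = -S$7.39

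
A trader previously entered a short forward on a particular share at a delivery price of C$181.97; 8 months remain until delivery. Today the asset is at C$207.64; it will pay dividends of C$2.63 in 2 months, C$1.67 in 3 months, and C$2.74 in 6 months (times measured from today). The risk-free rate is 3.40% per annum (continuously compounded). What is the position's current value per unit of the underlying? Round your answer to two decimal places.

PV(remaining dividends) I = 2.63·e^(−0.0340·2/12) + 1.67·e^(−0.0340·3/12) + 2.74·e^(−0.0340·6/12) = 6.9648
Current forward F = (S − I)·e^(rT) = (207.64 − 6.9648)·e^(0.0340·8/12) = 200.6752 × 1.022926 = 205.2759
Value (long) = (F − K)·e^(−rT) = (205.2759 − 181.97) × 0.977588 = 22.7836
Short position value = −(long value) = -C$22.78

-C$22.78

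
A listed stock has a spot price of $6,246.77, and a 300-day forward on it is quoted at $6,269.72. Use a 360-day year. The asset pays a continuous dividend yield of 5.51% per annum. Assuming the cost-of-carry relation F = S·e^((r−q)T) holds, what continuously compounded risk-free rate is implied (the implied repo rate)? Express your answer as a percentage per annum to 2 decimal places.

From F = S·e^((r−q)T): (r − q) = ln(F/S)/T
ln(6269.72/6246.77) = ln(1.003674) = 0.003667
(r − q) = 0.003667 / (300/360) = 0.004400
r = ln(F/S)/T + q = 0.004400 + 0.0551 = 0.059500
r = 5.95%

5.95%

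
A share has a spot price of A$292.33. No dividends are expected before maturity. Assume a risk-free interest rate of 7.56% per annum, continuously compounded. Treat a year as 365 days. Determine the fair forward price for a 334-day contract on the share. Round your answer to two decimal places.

A$313.27

F = S·e^(rT) = 292.33 · e^(0.0756 × 334/365)
= 292.33 · e^0.069179 = 292.33 × 1.071628
F = A$313.27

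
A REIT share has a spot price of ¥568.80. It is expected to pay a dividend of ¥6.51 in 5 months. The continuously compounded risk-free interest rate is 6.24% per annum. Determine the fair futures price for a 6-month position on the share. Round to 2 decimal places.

¥580.28

PV(dividends) I = 6.51·e^(−0.0624·5/12)
I = 6.3429
F = (S − I)·e^(rT) = (568.80 − 6.3429) · e^(0.0624·6/12)
= 562.4571 · e^0.031200 = 562.4571 × 1.031692 = ¥580.28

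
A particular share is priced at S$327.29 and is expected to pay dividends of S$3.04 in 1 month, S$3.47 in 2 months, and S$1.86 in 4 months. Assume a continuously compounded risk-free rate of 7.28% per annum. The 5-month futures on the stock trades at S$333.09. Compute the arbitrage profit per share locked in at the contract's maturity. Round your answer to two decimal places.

S$4.24 per share

PV(dividends) I = 3.04·e^(−0.0728·1/12) + 3.47·e^(−0.0728·2/12) + 1.86·e^(−0.0728·4/12) = 8.2652
Fair futures F* = (S − I)·e^(rT) = (327.29 − 8.2652)·e^0.030333 = 319.0248 × 1.030798 = 328.8501
Market S$333.09 > fair 328.8501: forward overpriced → cash-and-carry (borrow at r, buy the stock and collect the dividends, short the forward).
Profit at T = |F_mkt − F*| = |333.09 − 328.8501| = S$4.24 per share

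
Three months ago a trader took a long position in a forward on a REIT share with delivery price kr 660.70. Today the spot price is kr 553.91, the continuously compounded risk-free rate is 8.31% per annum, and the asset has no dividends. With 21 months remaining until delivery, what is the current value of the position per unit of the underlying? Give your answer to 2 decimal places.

Current fair forward for the remaining 21 months: F = S·e^(r·T), r = 0.0831
F = 553.91 · e^(0.0831 × 21/12) = 553.91 × 1.156531 = 640.6141
Value of long forward = (F − K)·e^(−rT) = (640.6141 − 660.70) · e^(−0.0831·21/12)
= -20.0859 × 0.864655 = -17.37

-kr 17.37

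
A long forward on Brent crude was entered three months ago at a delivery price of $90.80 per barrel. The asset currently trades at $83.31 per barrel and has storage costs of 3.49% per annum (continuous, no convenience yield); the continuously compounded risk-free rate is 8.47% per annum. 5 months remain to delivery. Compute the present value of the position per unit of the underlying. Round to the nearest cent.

Current fair forward for the remaining 5 months: F = S·e^((r + u)·T), (r + u) = 0.0847 + 0.0349 = 0.1196
F = 83.31 · e^(0.1196 × 5/12) = 83.31 × 1.051096 = 87.5668
Value of long forward = (F − K)·e^(−rT) = (87.5668 − 90.80) · e^(−0.0847·5/12)
= -3.2332 × 0.965324 = -3.12

-$3.12 per barrel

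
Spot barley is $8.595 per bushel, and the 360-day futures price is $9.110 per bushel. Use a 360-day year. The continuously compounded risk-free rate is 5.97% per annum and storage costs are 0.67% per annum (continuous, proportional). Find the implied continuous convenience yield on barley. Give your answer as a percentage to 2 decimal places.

0.82%

F = S·e^((r+u−y)T) ⇒ (r+u−y) = ln(F/S)/T
ln(9.110/8.595) = 0.058192; /T ⇒ 0.058192
y = r + u − ln(F/S)/T = 0.0597 + 0.0067 − 0.058192 = 0.008208
y = 0.82%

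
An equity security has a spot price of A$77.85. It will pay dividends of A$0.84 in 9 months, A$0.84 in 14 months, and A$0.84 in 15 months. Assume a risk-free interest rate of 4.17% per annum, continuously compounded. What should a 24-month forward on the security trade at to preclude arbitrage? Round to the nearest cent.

PV(dividends) I = 0.84·e^(−0.0417·9/12) + 0.84·e^(−0.0417·14/12) + 0.84·e^(−0.0417·15/12)
I = 0.8141 + 0.8001 + 0.7973 = 2.4115
F = (S − I)·e^(rT) = (77.85 − 2.4115) · e^(0.0417·24/12)
= 75.4385 · e^0.083400 = 75.4385 × 1.086977 = A$82.00

A$82.00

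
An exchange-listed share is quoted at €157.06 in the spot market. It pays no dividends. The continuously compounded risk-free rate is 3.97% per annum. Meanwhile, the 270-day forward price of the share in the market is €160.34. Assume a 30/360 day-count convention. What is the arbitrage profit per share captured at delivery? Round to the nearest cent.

Fair forward: F* = S·e^(carry·T), with carry = r = 0.0397
F* = 157.06 · e^(0.0397 × 270/360) = 157.06 · e^0.029775 = 157.06 × 1.030223 = €161.8068
Market €160.34 < fair €161.8068: forward underpriced → reverse cash-and-carry (short spot, go long the forward).
At maturity, profit = |F_mkt − F*| = |160.34 − 161.8068| = €1.47 per share

€1.47 per share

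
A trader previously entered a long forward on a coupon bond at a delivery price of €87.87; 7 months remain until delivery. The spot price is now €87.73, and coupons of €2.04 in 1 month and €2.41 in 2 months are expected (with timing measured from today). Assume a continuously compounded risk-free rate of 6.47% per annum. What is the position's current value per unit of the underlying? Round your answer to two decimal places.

PV(remaining coupons) I = 2.04·e^(−0.0647·1/12) + 2.41·e^(−0.0647·2/12) = 4.4132
Current forward F = (S − I)·e^(rT) = (87.73 − 4.4132)·e^(0.0647·7/12) = 83.3168 × 1.038463 = 86.5214
Value (long) = (F − K)·e^(−rT) = (86.5214 − 87.87) × 0.962962 = -1.2987
Value = -€1.30

-€1.30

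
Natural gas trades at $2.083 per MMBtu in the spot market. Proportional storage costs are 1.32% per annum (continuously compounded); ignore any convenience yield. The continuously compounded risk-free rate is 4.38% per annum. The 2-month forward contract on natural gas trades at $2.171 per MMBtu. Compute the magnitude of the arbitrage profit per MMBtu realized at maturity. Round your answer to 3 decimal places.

$0.068 per MMBtu

Fair forward: F* = S·e^(carry·T), with carry = (r + u) = 0.0438 + 0.0132 = 0.0570
F* = 2.083 · e^(0.0570 × 2/12) = 2.083 · e^0.009500 = 2.083 × 1.009545 = $2.1029
Market $2.171 > fair $2.1029: forward overpriced → cash-and-carry (buy spot, short the forward).
At maturity, profit = |F_mkt − F*| = |2.171 − 2.1029| = $0.068 per MMBtu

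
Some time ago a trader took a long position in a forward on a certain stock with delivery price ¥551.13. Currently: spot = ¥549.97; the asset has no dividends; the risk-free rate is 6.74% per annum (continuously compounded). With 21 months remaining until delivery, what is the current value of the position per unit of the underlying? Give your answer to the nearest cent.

¥60.16

Current fair forward for the remaining 21 months: F = S·e^(r·T), r = 0.0674
F = 549.97 · e^(0.0674 × 21/12) = 549.97 × 1.125188 = 618.8196
Value of long forward = (F − K)·e^(−rT) = (618.8196 − 551.13) · e^(−0.0674·21/12)
= 67.6896 × 0.888740 = 60.16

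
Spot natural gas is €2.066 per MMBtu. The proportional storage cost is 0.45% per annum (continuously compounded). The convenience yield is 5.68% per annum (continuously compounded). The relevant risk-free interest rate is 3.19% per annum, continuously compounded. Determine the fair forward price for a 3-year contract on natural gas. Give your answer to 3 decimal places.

Net carry = r + u − y = 0.0319 + 0.0045 − 0.0568 = -0.0204
F = S·e^((r+u−y)T) = 2.066 · e^(-0.0204 × 3) = 2.066 · e^-0.061200
= 2.066 × 0.940635 = €1.943 per MMBtu

€1.943 per MMBtu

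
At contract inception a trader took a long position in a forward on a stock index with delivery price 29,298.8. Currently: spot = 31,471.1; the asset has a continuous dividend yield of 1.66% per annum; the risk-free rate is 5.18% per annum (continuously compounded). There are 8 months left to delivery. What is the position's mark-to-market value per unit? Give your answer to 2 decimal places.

Current fair forward for the remaining 8 months: F = S·e^((r − q)·T), (r − q) = 0.0518 − 0.0166 = 0.0352
F = 31471.1 · e^(0.0352 × 8/12) = 31471.1 × 1.02374418 = 32218.3555
Value of long forward = (F − K)·e^(−rT) = (32218.3555 − 29298.8) · e^(−0.0518·8/12)
= 2919.5555 × 0.96605614 = 2820.45

2820.45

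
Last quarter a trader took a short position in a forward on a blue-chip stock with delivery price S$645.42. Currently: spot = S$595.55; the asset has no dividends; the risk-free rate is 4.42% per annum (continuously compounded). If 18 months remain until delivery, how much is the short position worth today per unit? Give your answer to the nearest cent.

Current fair forward for the remaining 18 months: F = S·e^(r·T), r = 0.0442
F = 595.55 · e^(0.0442 × 18/12) = 595.55 × 1.068547 = 636.3732
Value of long forward = (F − K)·e^(−rT) = (636.3732 − 645.42) · e^(−0.0442·18/12)
= -9.0468 × 0.935850 = -8.47
Short position value = −(long value) = S$8.47

S$8.47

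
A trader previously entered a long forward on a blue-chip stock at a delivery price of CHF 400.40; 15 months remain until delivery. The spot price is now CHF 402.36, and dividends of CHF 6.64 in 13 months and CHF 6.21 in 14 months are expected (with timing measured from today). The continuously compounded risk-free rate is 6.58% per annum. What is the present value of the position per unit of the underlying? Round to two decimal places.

PV(remaining dividends) I = 6.64·e^(−0.0658·13/12) + 6.21·e^(−0.0658·14/12) = 11.9343
Current forward F = (S − I)·e^(rT) = (402.36 − 11.9343)·e^(0.0658·15/12) = 390.4257 × 1.085727 = 423.8957
Value (long) = (F − K)·e^(−rT) = (423.8957 − 400.40) × 0.921042 = 21.6405
Value = CHF 21.64

CHF 21.64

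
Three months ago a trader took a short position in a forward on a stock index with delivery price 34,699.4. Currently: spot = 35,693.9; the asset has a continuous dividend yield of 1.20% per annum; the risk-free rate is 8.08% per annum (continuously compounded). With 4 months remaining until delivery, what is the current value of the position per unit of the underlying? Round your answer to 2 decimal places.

-1774.11

Current fair forward for the remaining 4 months: F = S·e^((r − q)·T), (r − q) = 0.0808 − 0.0120 = 0.0688
F = 35693.9 · e^(0.0688 × 4/12) = 35693.9 × 1.02319832 = 36521.9385
Value of long forward = (F − K)·e^(−rT) = (36521.9385 − 34699.4) · e^(−0.0808·4/12)
= 1822.5385 × 0.97342613 = 1774.11
Short position value = −(long value) = -1774.11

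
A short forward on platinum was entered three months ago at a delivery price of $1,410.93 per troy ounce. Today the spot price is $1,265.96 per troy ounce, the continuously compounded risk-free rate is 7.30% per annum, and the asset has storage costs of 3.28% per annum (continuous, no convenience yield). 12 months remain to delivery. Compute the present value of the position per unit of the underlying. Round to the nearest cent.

Current fair forward for the remaining 12 months: F = S·e^((r + u)·T), (r + u) = 0.0730 + 0.0328 = 0.1058
F = 1265.96 · e^(0.1058 × 12/12) = 1265.96 × 1.11159953 = 1407.2405
Value of long forward = (F − K)·e^(−rT) = (1407.2405 − 1410.93) · e^(−0.0730·12/12)
= -3.6895 × 0.92960083 = -3.43
Short position value = −(long value) = $3.43

$3.43 per troy ounce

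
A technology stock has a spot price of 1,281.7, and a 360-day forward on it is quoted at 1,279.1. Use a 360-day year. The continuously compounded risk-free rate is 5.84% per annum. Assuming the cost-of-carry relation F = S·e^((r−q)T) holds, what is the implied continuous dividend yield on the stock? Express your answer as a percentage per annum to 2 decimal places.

6.04%

From F = S·e^((r−q)T): (r − q) = ln(F/S)/T
ln(1279.1/1281.7) = ln(0.997971) = -0.002031
(r − q) = -0.002031 / (360/360) = -0.002031
q = r − ln(F/S)/T = 0.0584 + 0.002031 = 0.060431
q = 6.04%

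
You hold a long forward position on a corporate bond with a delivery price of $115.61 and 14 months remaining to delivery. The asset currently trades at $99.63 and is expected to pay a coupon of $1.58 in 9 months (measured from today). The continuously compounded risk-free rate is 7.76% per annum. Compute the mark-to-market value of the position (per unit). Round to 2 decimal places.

-$7.46

PV(remaining coupons) I = 1.58·e^(−0.0776·9/12) = 1.4907
Current forward F = (S − I)·e^(rT) = (99.63 − 1.4907)·e^(0.0776·14/12) = 98.1393 × 1.094758 = 107.4388
Value (long) = (F − K)·e^(−rT) = (107.4388 − 115.61) × 0.913444 = -7.4639
Value = -$7.46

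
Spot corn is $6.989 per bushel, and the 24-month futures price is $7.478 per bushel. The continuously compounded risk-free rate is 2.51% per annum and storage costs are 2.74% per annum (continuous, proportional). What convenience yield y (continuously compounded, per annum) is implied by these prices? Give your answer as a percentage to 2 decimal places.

1.87%

F = S·e^((r+u−y)T) ⇒ (r+u−y) = ln(F/S)/T
ln(7.478/6.989) = 0.067628; /T ⇒ 0.033814
y = r + u − ln(F/S)/T = 0.0251 + 0.0274 − 0.033814 = 0.018686
y = 1.87%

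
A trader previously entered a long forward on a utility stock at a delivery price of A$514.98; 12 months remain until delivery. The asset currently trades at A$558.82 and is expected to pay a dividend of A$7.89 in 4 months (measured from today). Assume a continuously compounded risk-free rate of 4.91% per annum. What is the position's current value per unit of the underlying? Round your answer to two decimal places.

A$60.75

PV(remaining dividends) I = 7.89·e^(−0.0491·4/12) = 7.7619
Current forward F = (S − I)·e^(rT) = (558.82 − 7.7619)·e^(0.0491·12/12) = 551.0581 × 1.050325 = 578.7901
Value (long) = (F − K)·e^(−rT) = (578.7901 − 514.98) × 0.952086 = 60.7527
Value = A$60.75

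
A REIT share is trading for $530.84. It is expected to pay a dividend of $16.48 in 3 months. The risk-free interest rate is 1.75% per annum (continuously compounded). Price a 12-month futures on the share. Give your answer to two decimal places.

PV(dividends) I = 16.48·e^(−0.0175·3/12)
I = 16.4081
F = (S − I)·e^(rT) = (530.84 − 16.4081) · e^(0.0175·12/12)
= 514.4319 · e^0.017500 = 514.4319 × 1.017654 = $523.51

$523.51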